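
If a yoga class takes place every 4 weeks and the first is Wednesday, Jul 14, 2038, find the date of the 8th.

The 8th occurrence is 7 intervals after the first: 7 × 28 = 196 days after Jul 14, 2038.
Jul has 31 days — 17 days to the end of Jul leaves 179.
Aug has 31 days (148 left).
Sep has 30 days (118 left).
Oct has 31 days (87 left).
Nov has 30 days (57 left).
Dec has 31 days (26 left).
26 days into Jan → Jan 26, 2039.

Jan 26, 2039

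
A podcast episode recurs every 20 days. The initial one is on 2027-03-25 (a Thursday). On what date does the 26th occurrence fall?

The 26th occurrence is 25 intervals after the first: 25 × 20 = 500 days after 2027-03-25.
March has 31 days — 6 days to the end of March leaves 494.
From end of March to end of 2027 is 275 days (219 left).
January has 31 days (188 left).
February has 29 days (159 left).
March has 31 days (128 left).
April has 30 days (98 left).
May has 31 days (67 left).
June has 30 days (37 left).
July has 31 days (6 left).
6 days into August → 2028-08-06.

2028-08-06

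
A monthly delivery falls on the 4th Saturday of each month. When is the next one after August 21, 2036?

August 2036 starts on a Friday; its first Saturday is the 2nd, so the 4th Saturday is the 23rd — August 23, 2036.
August 23, 2036 is after August 21, 2036, so that is the next one.

August 23, 2036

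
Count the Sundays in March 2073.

4

March 1, 2073 is a Wednesday; the first Sunday on or after it is March 5, 2073 (4 days later).
From March 5, 2073 to March 31, 2073 is 31 − 5 = 26 days.
26 ÷ 7 = 3 full weeks with remainder 5, so 3 more Sundays after the first → 4.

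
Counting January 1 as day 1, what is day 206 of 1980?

1980-07-24

January has 31 days (206 − 31 = 175 remain).
February has 29 days (175 − 29 = 146 remain).
March has 31 days (146 − 31 = 115 remain).
April has 30 days (115 − 30 = 85 remain).
May has 31 days (85 − 31 = 54 remain).
June has 30 days (54 − 30 = 24 remain).
24 into July → July 24.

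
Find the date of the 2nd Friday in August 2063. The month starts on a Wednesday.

August 10, 2063

August 2063 begins on a Wednesday, so the first Friday is August 3 (2 days later).
The 2nd Friday is 1 weeks later: 3 + 7 = 10.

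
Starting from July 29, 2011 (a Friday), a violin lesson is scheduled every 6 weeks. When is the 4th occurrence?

December 2, 2011

The 4th occurrence is 3 intervals after the first: 3 × 42 = 126 days after July 29, 2011.
July has 31 days — 2 days to the end of July leaves 124.
August has 31 days (93 left).
September has 30 days (63 left).
October has 31 days (32 left).
November has 30 days (2 left).
2 days into December → December 2, 2011.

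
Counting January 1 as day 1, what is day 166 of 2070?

Jan has 31 days (166 − 31 = 135 remain).
Feb has 28 days (135 − 28 = 107 remain).
Mar has 31 days (107 − 31 = 76 remain).
Apr has 30 days (76 − 30 = 46 remain).
May has 31 days (46 − 31 = 15 remain).
15 into Jun → Jun 15.

Jun 15, 2070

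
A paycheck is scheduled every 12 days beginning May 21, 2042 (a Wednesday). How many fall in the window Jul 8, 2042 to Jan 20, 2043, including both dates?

17

Occurrences land 12·i days after May 21, 2042 for i = 0, 1, 2, …
Jul 8, 2042 is 48 days after the start; 48 ÷ 12 = 4 remainder 0. First occurrence in the window: #5 on Jul 8, 2042 (4×12 = 48 days in).
Jan 20, 2043 is 244 days after the start; 244 ÷ 12 = 20 remainder 4. Last occurrence in the window: #21 on Jan 16, 2043.
Occurrences #5 through #21: 17 in total.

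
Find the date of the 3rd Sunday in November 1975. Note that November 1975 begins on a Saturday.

November 1975 begins on a Saturday, so the first Sunday is November 2 (1 day later).
The 3rd Sunday is 2 weeks later: 2 + 14 = 16.

16 November 1975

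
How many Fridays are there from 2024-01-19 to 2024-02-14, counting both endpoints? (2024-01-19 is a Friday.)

4

2024-01-19 is a Friday; the first Friday on or after it is 2024-01-19.
From 2024-01-19 to 2024-02-14: 12 + 14 = 26 days (rest of January, February).
26 ÷ 7 = 3 full weeks with remainder 5, so 3 more Fridays after the first → 4.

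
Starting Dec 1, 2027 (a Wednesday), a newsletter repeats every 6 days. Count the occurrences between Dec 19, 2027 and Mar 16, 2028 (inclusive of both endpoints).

15

Occurrences land 6·i days after Dec 1, 2027 for i = 0, 1, 2, …
Dec 19, 2027 is 18 days after the start; 18 ÷ 6 = 3 remainder 0. First occurrence in the window: #4 on Dec 19, 2027 (3×6 = 18 days in).
Mar 16, 2028 is 106 days after the start; 106 ÷ 6 = 17 remainder 4. Last occurrence in the window: #18 on Mar 12, 2028.
Occurrences #4 through #18: 15 in total.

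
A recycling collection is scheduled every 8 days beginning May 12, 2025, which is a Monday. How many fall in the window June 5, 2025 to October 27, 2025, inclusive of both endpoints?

Occurrences land 8·i days after May 12, 2025 for i = 0, 1, 2, …
June 5, 2025 is 24 days after the start; 24 ÷ 8 = 3 remainder 0. First occurrence in the window: #4 on June 5, 2025 (3×8 = 24 days in).
October 27, 2025 is 168 days after the start; 168 ÷ 8 = 21 remainder 0. Last occurrence in the window: #22 on October 27, 2025.
Occurrences #4 through #22: 19 in total.

19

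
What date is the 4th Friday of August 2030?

August 23, 2030

August 2030 begins on a Thursday, so the first Friday is August 2 (1 day later).
The 4th Friday is 3 weeks later: 2 + 21 = 23.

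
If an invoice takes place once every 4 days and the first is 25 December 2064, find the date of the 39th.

The 39th occurrence is 38 intervals after the first: 38 × 4 = 152 days after 25 December 2064.
December has 31 days — 6 days to the end of December leaves 146.
January has 31 days (115 left).
February has 28 days (87 left).
March has 31 days (56 left).
April has 30 days (26 left).
26 days into May → 26 May 2065.

26 May 2065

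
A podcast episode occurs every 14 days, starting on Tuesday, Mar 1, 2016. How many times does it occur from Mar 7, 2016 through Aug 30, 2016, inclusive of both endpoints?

Occurrences land 14·i days after Mar 1, 2016 for i = 0, 1, 2, …
Mar 7, 2016 is 6 days after the start; 6 ÷ 14 = 0 remainder 6; since the remainder is 6, round up to i = 1. First occurrence in the window: #2 on Mar 15, 2016 (1×14 = 14 days in).
Aug 30, 2016 is 182 days after the start; 182 ÷ 14 = 13 remainder 0. Last occurrence in the window: #14 on Aug 30, 2016.
Occurrences #2 through #14: 13 in total.

13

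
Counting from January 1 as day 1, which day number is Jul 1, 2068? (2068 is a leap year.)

Days in months before Jul: 31 + 29 + 31 + 30 + 31 + 30 = 182.
Plus 1 day into Jul → day 183.

183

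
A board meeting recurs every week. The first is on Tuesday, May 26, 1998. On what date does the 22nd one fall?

The 22nd occurrence is 21 intervals after the first: 21 × 7 = 147 days after May 26, 1998.
May has 31 days — 5 days to the end of May leaves 142.
Jun has 30 days (112 left).
Jul has 31 days (81 left).
Aug has 31 days (50 left).
Sep has 30 days (20 left).
20 days into Oct → Oct 20, 1998.

Oct 20, 1998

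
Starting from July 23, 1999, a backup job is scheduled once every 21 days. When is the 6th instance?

The 6th occurrence is 5 intervals after the first: 5 × 21 = 105 days after July 23, 1999.
July has 31 days — 8 days to the end of July leaves 97.
August has 31 days (66 left).
September has 30 days (36 left).
October has 31 days (5 left).
5 days into November → November 5, 1999.

November 5, 1999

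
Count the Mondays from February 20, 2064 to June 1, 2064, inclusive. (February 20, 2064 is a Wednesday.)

14

February 20, 2064 is a Wednesday; the first Monday on or after it is February 25, 2064 (5 days later).
From February 25, 2064 to June 1, 2064: 4 + 31 + 30 + 31 + 1 = 97 days (rest of February, March, April, May, June).
97 ÷ 7 = 13 full weeks with remainder 6, so 13 more Mondays after the first → 14.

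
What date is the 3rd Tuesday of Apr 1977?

Apr 1977 begins on a Friday, so the first Tuesday is Apr 5 (4 days later).
The 3rd Tuesday is 2 weeks later: 5 + 14 = 19.

Apr 19, 1977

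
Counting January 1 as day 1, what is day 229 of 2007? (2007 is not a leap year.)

Aug 17, 2007

Jan has 31 days (229 − 31 = 198 remain).
Feb has 28 days (198 − 28 = 170 remain).
Mar has 31 days (170 − 31 = 139 remain).
Apr has 30 days (139 − 30 = 109 remain).
May has 31 days (109 − 31 = 78 remain).
Jun has 30 days (78 − 30 = 48 remain).
Jul has 31 days (48 − 31 = 17 remain).
17 into Aug → Aug 17.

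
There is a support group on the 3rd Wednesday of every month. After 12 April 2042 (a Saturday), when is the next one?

16 April 2042

April 2042 starts on a Tuesday; its first Wednesday is the 2nd, so the 3rd Wednesday is the 16th — 16 April 2042.
16 April 2042 is after 12 April 2042, so that is the next one.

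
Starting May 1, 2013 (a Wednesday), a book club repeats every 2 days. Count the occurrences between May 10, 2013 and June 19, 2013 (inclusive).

Occurrences land 2·i days after May 1, 2013 for i = 0, 1, 2, …
May 10, 2013 is 9 days after the start; 9 ÷ 2 = 4 remainder 1; since the remainder is 1, round up to i = 5. First occurrence in the window: #6 on May 11, 2013 (5×2 = 10 days in).
June 19, 2013 is 49 days after the start; 49 ÷ 2 = 24 remainder 1. Last occurrence in the window: #25 on June 18, 2013.
Occurrences #6 through #25: 20 in total.

20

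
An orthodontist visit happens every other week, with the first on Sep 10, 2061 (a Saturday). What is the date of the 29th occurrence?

Oct 7, 2062

The 29th occurrence is 28 intervals after the first: 28 × 14 = 392 days after Sep 10, 2061.
Sep has 30 days — 20 days to the end of Sep leaves 372.
Oct has 31 days (341 left).
Nov has 30 days (311 left).
Dec has 31 days (280 left).
Jan has 31 days (249 left).
Feb has 28 days (221 left).
Mar has 31 days (190 left).
Apr has 30 days (160 left).
May has 31 days (129 left).
Jun has 30 days (99 left).
Jul has 31 days (68 left).
Aug has 31 days (37 left).
Sep has 30 days (7 left).
7 days into Oct → Oct 7, 2062.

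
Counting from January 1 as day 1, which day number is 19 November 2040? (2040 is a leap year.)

324

Days in months before November: 31 + 29 + 31 + 30 + 31 + 30 + 31 + 31 + 30 + 31 = 305.
Plus 19 days into November → day 324.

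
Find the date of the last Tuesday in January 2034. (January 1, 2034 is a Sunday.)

January 2034 begins on a Sunday, so the first Tuesday is January 3 (2 days later).
January 2034 has 31 days. Adding weeks: 3, 10, 17, 24, 31 — the last one ≤ 31 is the 31st.

31 January 2034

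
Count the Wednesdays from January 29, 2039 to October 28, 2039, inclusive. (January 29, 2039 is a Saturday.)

39

January 29, 2039 is a Saturday; the first Wednesday on or after it is February 2, 2039 (4 days later).
From February 2, 2039 to October 28, 2039: 26 + 31 + 30 + 31 + 30 + 31 + 31 + 30 + 28 = 268 days (rest of February, March, April, May, June, July, August, September, October).
268 ÷ 7 = 38 full weeks with remainder 2, so 38 more Wednesdays after the first → 39.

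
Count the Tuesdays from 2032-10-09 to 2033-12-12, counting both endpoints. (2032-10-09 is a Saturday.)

2032-10-09 is a Saturday; the first Tuesday on or after it is 2032-10-12 (3 days later).
From 2032-10-12 to 2033-12-12: 80 + 346 = 426 days (rest of 2032, to 2033-12-12 in 2033).
426 ÷ 7 = 60 full weeks with remainder 6, so 60 more Tuesdays after the first → 61.

61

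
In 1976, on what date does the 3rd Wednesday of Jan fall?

Jan 21, 1976

The first Wednesday of Jan 1976 is Jan 7.
The 3rd Wednesday is 2 weeks later: 7 + 14 = 21.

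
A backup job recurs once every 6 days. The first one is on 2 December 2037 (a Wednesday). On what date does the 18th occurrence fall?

14 March 2038

The 18th occurrence is 17 intervals after the first: 17 × 6 = 102 days after 2 December 2037.
December has 31 days — 29 days to the end of December leaves 73.
January has 31 days (42 left).
February has 28 days (14 left).
14 days into March → 14 March 2038.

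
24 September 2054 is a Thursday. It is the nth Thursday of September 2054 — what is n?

4th

Day 24 falls in week ⌈24/7⌉ of the month.
Days 1–7 hold the 1st Thursday, 8–14 the 2nd, 15–21 the 3rd, 22–28 the 4th, 29–31 the 5th.
24 is in the range for the 4th.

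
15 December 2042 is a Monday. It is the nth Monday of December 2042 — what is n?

Day 15 falls in week ⌈15/7⌉ of the month.
Days 1–7 hold the 1st Monday, 8–14 the 2nd, 15–21 the 3rd, 22–28 the 4th, 29–31 the 5th.
15 is in the range for the 3rd.

3rd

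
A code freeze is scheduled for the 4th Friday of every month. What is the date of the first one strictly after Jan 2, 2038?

Jan 22, 2038

Jan 2038 starts on a Friday; its first Friday is the 1st, so the 4th Friday is the 22nd — Jan 22, 2038.
Jan 22, 2038 is after Jan 2, 2038, so that is the next one.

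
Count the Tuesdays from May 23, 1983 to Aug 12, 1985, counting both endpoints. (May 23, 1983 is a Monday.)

May 23, 1983 is a Monday; the first Tuesday on or after it is May 24, 1983 (1 day later).
From May 24, 1983 to Aug 12, 1985: 221 + 366 + 224 = 811 days (rest of 1983, 1984, to Aug 12, 1985 in 1985).
811 ÷ 7 = 115 full weeks with remainder 6, so 115 more Tuesdays after the first → 116.

116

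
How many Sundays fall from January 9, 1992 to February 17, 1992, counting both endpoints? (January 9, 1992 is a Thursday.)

January 9, 1992 is a Thursday; the first Sunday on or after it is January 12, 1992 (3 days later).
From January 12, 1992 to February 17, 1992: 19 + 17 = 36 days (rest of January, February).
36 ÷ 7 = 5 full weeks with remainder 1, so 5 more Sundays after the first → 6.

6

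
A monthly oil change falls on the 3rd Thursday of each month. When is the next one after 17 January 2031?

January 2031 starts on a Wednesday; its first Thursday is the 2nd, so the 3rd Thursday is the 16th — 16 January 2031.
That is not after 17 January 2031, so look at February 2031.
February 2031 starts on a Saturday; its first Thursday is the 6th, so the 3rd Thursday is the 20th — 20 February 2031.

20 February 2031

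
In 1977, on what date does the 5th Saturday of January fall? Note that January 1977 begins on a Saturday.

January 29, 1977

January 1977 begins on a Saturday, so the first Saturday is January 1.
The 5th Saturday is 4 weeks later: 1 + 28 = 29.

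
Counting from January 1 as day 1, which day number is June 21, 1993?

172

Days in months before June: 31 + 28 + 31 + 30 + 31 = 151.
Plus 21 days into June → day 172.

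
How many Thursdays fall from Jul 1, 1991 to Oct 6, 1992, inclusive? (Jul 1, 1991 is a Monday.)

66

Jul 1, 1991 is a Monday; the first Thursday on or after it is Jul 4, 1991 (3 days later).
From Jul 4, 1991 to Oct 6, 1992: 180 + 280 = 460 days (rest of 1991, to Oct 6, 1992 in 1992).
460 ÷ 7 = 65 full weeks with remainder 5, so 65 more Thursdays after the first → 66.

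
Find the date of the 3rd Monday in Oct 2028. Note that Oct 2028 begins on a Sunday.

Oct 2028 begins on a Sunday, so the first Monday is Oct 2 (1 day later).
The 3rd Monday is 2 weeks later: 2 + 14 = 16.

Oct 16, 2028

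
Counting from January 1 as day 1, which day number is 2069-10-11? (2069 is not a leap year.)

Days in months before October: 31 + 28 + 31 + 30 + 31 + 30 + 31 + 31 + 30 = 273.
Plus 11 days into October → day 284.

284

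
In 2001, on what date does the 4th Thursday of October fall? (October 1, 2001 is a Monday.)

2001-10-25

October 2001 begins on a Monday, so the first Thursday is October 4 (3 days later).
The 4th Thursday is 3 weeks later: 4 + 21 = 25.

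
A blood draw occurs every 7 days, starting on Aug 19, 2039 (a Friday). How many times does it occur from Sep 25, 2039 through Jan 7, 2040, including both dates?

15

Occurrences land 7·i days after Aug 19, 2039 for i = 0, 1, 2, …
Sep 25, 2039 is 37 days after the start; 37 ÷ 7 = 5 remainder 2; since the remainder is 2, round up to i = 6. First occurrence in the window: #7 on Sep 30, 2039 (6×7 = 42 days in).
Jan 7, 2040 is 141 days after the start; 141 ÷ 7 = 20 remainder 1. Last occurrence in the window: #21 on Jan 6, 2040.
Occurrences #7 through #21: 15 in total.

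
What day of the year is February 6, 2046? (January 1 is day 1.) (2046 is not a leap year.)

Days in months before February: 31 = 31.
Plus 6 days into February → day 37.

37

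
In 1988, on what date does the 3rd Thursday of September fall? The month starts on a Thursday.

September 1988 begins on a Thursday, so the first Thursday is September 1.
The 3rd Thursday is 2 weeks later: 1 + 14 = 15.

1988-09-15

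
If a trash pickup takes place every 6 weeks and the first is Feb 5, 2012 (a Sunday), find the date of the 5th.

Jul 22, 2012

The 5th occurrence is 4 intervals after the first: 4 × 42 = 168 days after Feb 5, 2012.
Feb has 29 days — 24 days to the end of Feb leaves 144.
Mar has 31 days (113 left).
Apr has 30 days (83 left).
May has 31 days (52 left).
Jun has 30 days (22 left).
22 days into Jul → Jul 22, 2012.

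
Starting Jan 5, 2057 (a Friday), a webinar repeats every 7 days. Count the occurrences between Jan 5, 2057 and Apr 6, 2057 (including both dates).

14

Occurrences land 7·i days after Jan 5, 2057 for i = 0, 1, 2, …
The window opens on the start date, so the first occurrence inside is #1 on Jan 5, 2057.
Apr 6, 2057 is 91 days after the start; 91 ÷ 7 = 13 remainder 0. Last occurrence in the window: #14 on Apr 6, 2057.
Occurrences #1 through #14: 14 in total.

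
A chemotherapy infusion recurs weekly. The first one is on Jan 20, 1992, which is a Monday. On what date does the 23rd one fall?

The 23rd occurrence is 22 intervals after the first: 22 × 7 = 154 days after Jan 20, 1992.
Jan has 31 days — 11 days to the end of Jan leaves 143.
Feb has 29 days (114 left).
Mar has 31 days (83 left).
Apr has 30 days (53 left).
May has 31 days (22 left).
22 days into Jun → Jun 22, 1992.

Jun 22, 1992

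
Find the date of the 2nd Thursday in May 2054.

May 14, 2054

May 2054 begins on a Friday, so the first Thursday is May 7 (6 days later).
The 2nd Thursday is 1 weeks later: 7 + 7 = 14.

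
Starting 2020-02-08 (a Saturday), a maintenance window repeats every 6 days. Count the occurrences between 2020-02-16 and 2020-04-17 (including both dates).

Occurrences land 6·i days after 2020-02-08 for i = 0, 1, 2, …
2020-02-16 is 8 days after the start; 8 ÷ 6 = 1 remainder 2; since the remainder is 2, round up to i = 2. First occurrence in the window: #3 on 2020-02-20 (2×6 = 12 days in).
2020-04-17 is 69 days after the start; 69 ÷ 6 = 11 remainder 3. Last occurrence in the window: #12 on 2020-04-14.
Occurrences #3 through #12: 10 in total.

10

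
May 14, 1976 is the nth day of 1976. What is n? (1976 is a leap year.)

135

Days in months before May: 31 + 29 + 31 + 30 = 121.
Plus 14 days into May → day 135.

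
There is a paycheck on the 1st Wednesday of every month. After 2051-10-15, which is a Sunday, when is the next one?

2051-11-01

October 2051 starts on a Sunday, so its 1st Wednesday is 2051-10-04 (3 days in).
That is not after 2051-10-15, so look at November 2051.
November 2051 starts on a Wednesday, so its 1st Wednesday is 2051-11-01.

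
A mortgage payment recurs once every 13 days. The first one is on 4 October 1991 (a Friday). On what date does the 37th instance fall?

The 37th occurrence is 36 intervals after the first: 36 × 13 = 468 days after 4 October 1991.
October has 31 days — 27 days to the end of October leaves 441.
From end of October to end of 1991 is 61 days (380 left).
1992 has 366 days (14 left).
14 days into January → 14 January 1993.

14 January 1993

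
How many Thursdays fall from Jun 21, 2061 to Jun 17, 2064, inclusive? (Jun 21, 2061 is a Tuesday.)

156

Jun 21, 2061 is a Tuesday; the first Thursday on or after it is Jun 23, 2061 (2 days later).
From Jun 23, 2061 to Jun 17, 2064: 191 + 365 + 365 + 169 = 1090 days (rest of 2061, 2062, 2063, to Jun 17, 2064 in 2064).
1090 ÷ 7 = 155 full weeks with remainder 5, so 155 more Thursdays after the first → 156.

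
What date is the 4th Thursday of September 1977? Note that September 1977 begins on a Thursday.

September 22, 1977

September 1977 begins on a Thursday, so the first Thursday is September 1.
The 4th Thursday is 3 weeks later: 1 + 21 = 22.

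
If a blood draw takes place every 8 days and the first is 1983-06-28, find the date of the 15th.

The 15th occurrence is 14 intervals after the first: 14 × 8 = 112 days after 1983-06-28.
June has 30 days — 2 days to the end of June leaves 110.
July has 31 days (79 left).
August has 31 days (48 left).
September has 30 days (18 left).
18 days into October → 1983-10-18.

1983-10-18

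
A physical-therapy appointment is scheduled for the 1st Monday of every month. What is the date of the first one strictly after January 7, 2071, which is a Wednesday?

February 2, 2071

January 2071 starts on a Thursday, so its 1st Monday is January 5, 2071 (4 days in).
That is not after January 7, 2071, so look at February 2071.
February 2071 starts on a Sunday, so its 1st Monday is February 2, 2071 (1 day in).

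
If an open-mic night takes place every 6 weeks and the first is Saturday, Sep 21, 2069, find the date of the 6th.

The 6th occurrence is 5 intervals after the first: 5 × 42 = 210 days after Sep 21, 2069.
Sep has 30 days — 9 days to the end of Sep leaves 201.
Oct has 31 days (170 left).
Nov has 30 days (140 left).
Dec has 31 days (109 left).
Jan has 31 days (78 left).
Feb has 28 days (50 left).
Mar has 31 days (19 left).
19 days into Apr → Apr 19, 2070.

Apr 19, 2070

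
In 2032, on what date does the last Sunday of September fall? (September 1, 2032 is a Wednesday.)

September 2032 begins on a Wednesday, so the first Sunday is September 5 (4 days later).
September 2032 has 30 days. Adding weeks: 5, 12, 19, 26 — the last one ≤ 30 is the 26th.

September 26, 2032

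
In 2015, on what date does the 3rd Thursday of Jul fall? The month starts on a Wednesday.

Jul 16, 2015

Jul 2015 begins on a Wednesday, so the first Thursday is Jul 2 (1 day later).
The 3rd Thursday is 2 weeks later: 2 + 14 = 16.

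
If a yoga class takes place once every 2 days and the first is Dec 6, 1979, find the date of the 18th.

Jan 9, 1980

The 18th occurrence is 17 intervals after the first: 17 × 2 = 34 days after Dec 6, 1979.
Dec has 31 days — 25 days to the end of Dec leaves 9.
9 days into Jan → Jan 9, 1980.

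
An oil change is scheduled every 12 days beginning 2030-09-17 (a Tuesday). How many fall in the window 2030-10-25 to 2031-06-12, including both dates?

19

Occurrences land 12·i days after 2030-09-17 for i = 0, 1, 2, …
2030-10-25 is 38 days after the start; 38 ÷ 12 = 3 remainder 2; since the remainder is 2, round up to i = 4. First occurrence in the window: #5 on 2030-11-04 (4×12 = 48 days in).
2031-06-12 is 268 days after the start; 268 ÷ 12 = 22 remainder 4. Last occurrence in the window: #23 on 2031-06-08.
Occurrences #5 through #23: 19 in total.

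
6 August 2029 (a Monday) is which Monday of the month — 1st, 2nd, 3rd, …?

Day 6 falls in week ⌈6/7⌉ of the month.
Days 1–7 hold the 1st Monday, 8–14 the 2nd, 15–21 the 3rd, 22–28 the 4th, 29–31 the 5th.
6 is in the range for the 1st.

1st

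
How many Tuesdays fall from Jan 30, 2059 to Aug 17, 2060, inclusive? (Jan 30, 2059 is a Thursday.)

81

Jan 30, 2059 is a Thursday; the first Tuesday on or after it is Feb 4, 2059 (5 days later).
From Feb 4, 2059 to Aug 17, 2060: 330 + 230 = 560 days (rest of 2059, to Aug 17, 2060 in 2060).
560 ÷ 7 = 80 full weeks with remainder 0, so 80 more Tuesdays after the first → 81.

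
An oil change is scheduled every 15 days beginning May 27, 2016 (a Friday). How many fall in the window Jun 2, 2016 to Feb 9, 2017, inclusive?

Occurrences land 15·i days after May 27, 2016 for i = 0, 1, 2, …
Jun 2, 2016 is 6 days after the start; 6 ÷ 15 = 0 remainder 6; since the remainder is 6, round up to i = 1. First occurrence in the window: #2 on Jun 11, 2016 (1×15 = 15 days in).
Feb 9, 2017 is 258 days after the start; 258 ÷ 15 = 17 remainder 3. Last occurrence in the window: #18 on Feb 6, 2017.
Occurrences #2 through #18: 17 in total.

17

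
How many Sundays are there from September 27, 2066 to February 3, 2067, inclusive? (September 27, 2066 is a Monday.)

September 27, 2066 is a Monday; the first Sunday on or after it is October 3, 2066 (6 days later).
From October 3, 2066 to February 3, 2067: 28 + 30 + 31 + 31 + 3 = 123 days (rest of October, November, December, January, February).
123 ÷ 7 = 17 full weeks with remainder 4, so 17 more Sundays after the first → 18.

18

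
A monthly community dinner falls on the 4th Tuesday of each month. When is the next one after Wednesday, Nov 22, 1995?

Nov 1995 starts on a Wednesday; its first Tuesday is the 7th, so the 4th Tuesday is the 28th — Nov 28, 1995.
Nov 28, 1995 is after Nov 22, 1995, so that is the next one.

Nov 28, 1995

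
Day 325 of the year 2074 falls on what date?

January has 31 days (325 − 31 = 294 remain).
February has 28 days (294 − 28 = 266 remain).
March has 31 days (266 − 31 = 235 remain).
April has 30 days (235 − 30 = 205 remain).
May has 31 days (205 − 31 = 174 remain).
June has 30 days (174 − 30 = 144 remain).
July has 31 days (144 − 31 = 113 remain).
August has 31 days (113 − 31 = 82 remain).
September has 30 days (82 − 30 = 52 remain).
October has 31 days (52 − 31 = 21 remain).
21 into November → November 21.

2074-11-21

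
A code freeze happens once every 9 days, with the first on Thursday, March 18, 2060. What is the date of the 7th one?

May 11, 2060

The 7th occurrence is 6 intervals after the first: 6 × 9 = 54 days after March 18, 2060.
March has 31 days — 13 days to the end of March leaves 41.
April has 30 days (11 left).
11 days into May → May 11, 2060.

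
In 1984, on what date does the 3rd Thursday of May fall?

17 May 1984

The first Thursday of May 1984 is May 3.
The 3rd Thursday is 2 weeks later: 3 + 14 = 17.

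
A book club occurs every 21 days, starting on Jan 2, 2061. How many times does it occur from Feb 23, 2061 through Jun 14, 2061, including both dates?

Occurrences land 21·i days after Jan 2, 2061 for i = 0, 1, 2, …
Feb 23, 2061 is 52 days after the start; 52 ÷ 21 = 2 remainder 10; since the remainder is 10, round up to i = 3. First occurrence in the window: #4 on Mar 6, 2061 (3×21 = 63 days in).
Jun 14, 2061 is 163 days after the start; 163 ÷ 21 = 7 remainder 16. Last occurrence in the window: #8 on May 29, 2061.
Occurrences #4 through #8: 5 in total.

5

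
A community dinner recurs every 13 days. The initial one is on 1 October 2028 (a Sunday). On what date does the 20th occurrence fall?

5 June 2029

The 20th occurrence is 19 intervals after the first: 19 × 13 = 247 days after 1 October 2028.
October has 31 days — 30 days to the end of October leaves 217.
November has 30 days (187 left).
December has 31 days (156 left).
January has 31 days (125 left).
February has 28 days (97 left).
March has 31 days (66 left).
April has 30 days (36 left).
May has 31 days (5 left).
5 days into June → 5 June 2029.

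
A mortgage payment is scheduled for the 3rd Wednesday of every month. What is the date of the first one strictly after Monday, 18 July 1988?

20 July 1988

July 1988 starts on a Friday; its first Wednesday is the 6th, so the 3rd Wednesday is the 20th — 20 July 1988.
20 July 1988 is after 18 July 1988, so that is the next one.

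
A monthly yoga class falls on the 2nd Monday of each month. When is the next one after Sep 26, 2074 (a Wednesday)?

Oct 8, 2074

Sep 2074 starts on a Saturday; its first Monday is the 3rd, so the 2nd Monday is the 10th — Sep 10, 2074.
That is not after Sep 26, 2074, so look at Oct 2074.
Oct 2074 starts on a Monday; its first Monday is the 1st, so the 2nd Monday is the 8th — Oct 8, 2074.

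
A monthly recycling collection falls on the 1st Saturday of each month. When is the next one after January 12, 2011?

January 2011 starts on a Saturday, so its 1st Saturday is January 1, 2011.
That is not after January 12, 2011, so look at February 2011.
February 2011 starts on a Tuesday, so its 1st Saturday is February 5, 2011 (4 days in).

February 5, 2011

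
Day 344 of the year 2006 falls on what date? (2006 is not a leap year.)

Jan has 31 days (344 − 31 = 313 remain).
Feb has 28 days (313 − 28 = 285 remain).
Mar has 31 days (285 − 31 = 254 remain).
Apr has 30 days (254 − 30 = 224 remain).
May has 31 days (224 − 31 = 193 remain).
Jun has 30 days (193 − 30 = 163 remain).
Jul has 31 days (163 − 31 = 132 remain).
Aug has 31 days (132 − 31 = 101 remain).
Sep has 30 days (101 − 30 = 71 remain).
Oct has 31 days (71 − 31 = 40 remain).
Nov has 30 days (40 − 30 = 10 remain).
10 into Dec → Dec 10.

Dec 10, 2006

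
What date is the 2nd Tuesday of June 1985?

June 11, 1985

The first Tuesday of June 1985 is June 4.
The 2nd Tuesday is 1 weeks later: 4 + 7 = 11.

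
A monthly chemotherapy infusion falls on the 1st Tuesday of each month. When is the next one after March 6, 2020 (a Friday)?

March 2020 starts on a Sunday, so its 1st Tuesday is March 3, 2020 (2 days in).
That is not after March 6, 2020, so look at April 2020.
April 2020 starts on a Wednesday, so its 1st Tuesday is April 7, 2020 (6 days in).

April 7, 2020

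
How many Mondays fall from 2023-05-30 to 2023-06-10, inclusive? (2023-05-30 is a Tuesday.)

1

2023-05-30 is a Tuesday; the first Monday on or after it is 2023-06-05 (6 days later).
From 2023-06-05 to 2023-06-10 is 10 − 5 = 5 days.
5 ÷ 7 = 0 full weeks with remainder 5, so 0 more Mondays after the first → 1.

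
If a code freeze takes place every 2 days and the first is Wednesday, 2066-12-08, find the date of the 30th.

2067-02-04

The 30th occurrence is 29 intervals after the first: 29 × 2 = 58 days after 2066-12-08.
December has 31 days — 23 days to the end of December leaves 35.
January has 31 days (4 left).
4 days into February → 2067-02-04.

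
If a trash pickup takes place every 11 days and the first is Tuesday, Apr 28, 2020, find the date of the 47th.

The 47th occurrence is 46 intervals after the first: 46 × 11 = 506 days after Apr 28, 2020.
Apr has 30 days — 2 days to the end of Apr leaves 504.
From end of Apr to end of 2020 is 245 days (259 left).
Jan has 31 days (228 left).
Feb has 28 days (200 left).
Mar has 31 days (169 left).
Apr has 30 days (139 left).
May has 31 days (108 left).
Jun has 30 days (78 left).
Jul has 31 days (47 left).
Aug has 31 days (16 left).
16 days into Sep → Sep 16, 2021.

Sep 16, 2021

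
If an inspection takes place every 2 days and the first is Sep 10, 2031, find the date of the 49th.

The 49th occurrence is 48 intervals after the first: 48 × 2 = 96 days after Sep 10, 2031.
Sep has 30 days — 20 days to the end of Sep leaves 76.
Oct has 31 days (45 left).
Nov has 30 days (15 left).
15 days into Dec → Dec 15, 2031.

Dec 15, 2031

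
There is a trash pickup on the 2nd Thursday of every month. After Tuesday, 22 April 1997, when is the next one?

April 1997 starts on a Tuesday; its first Thursday is the 3rd, so the 2nd Thursday is the 10th — 10 April 1997.
That is not after 22 April 1997, so look at May 1997.
May 1997 starts on a Thursday; its first Thursday is the 1st, so the 2nd Thursday is the 8th — 8 May 1997.

8 May 1997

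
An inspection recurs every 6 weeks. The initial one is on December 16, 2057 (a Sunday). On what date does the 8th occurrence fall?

October 6, 2058

The 8th occurrence is 7 intervals after the first: 7 × 42 = 294 days after December 16, 2057.
December has 31 days — 15 days to the end of December leaves 279.
January has 31 days (248 left).
February has 28 days (220 left).
March has 31 days (189 left).
April has 30 days (159 left).
May has 31 days (128 left).
June has 30 days (98 left).
July has 31 days (67 left).
August has 31 days (36 left).
September has 30 days (6 left).
6 days into October → October 6, 2058.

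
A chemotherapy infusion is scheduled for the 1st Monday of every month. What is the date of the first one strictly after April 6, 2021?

April 2021 starts on a Thursday, so its 1st Monday is April 5, 2021 (4 days in).
That is not after April 6, 2021, so look at May 2021.
May 2021 starts on a Saturday, so its 1st Monday is May 3, 2021 (2 days in).

May 3, 2021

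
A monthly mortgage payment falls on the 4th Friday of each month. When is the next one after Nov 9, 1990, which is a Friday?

Nov 1990 starts on a Thursday; its first Friday is the 2nd, so the 4th Friday is the 23rd — Nov 23, 1990.
Nov 23, 1990 is after Nov 9, 1990, so that is the next one.

Nov 23, 1990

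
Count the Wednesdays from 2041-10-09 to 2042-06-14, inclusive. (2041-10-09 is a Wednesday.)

36

2041-10-09 is a Wednesday; the first Wednesday on or after it is 2041-10-09.
From 2041-10-09 to 2042-06-14: 22 + 30 + 31 + 31 + 28 + 31 + 30 + 31 + 14 = 248 days (rest of October, November, December, January, February, March, April, May, June).
248 ÷ 7 = 35 full weeks with remainder 3, so 35 more Wednesdays after the first → 36.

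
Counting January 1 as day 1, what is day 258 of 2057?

January has 31 days (258 − 31 = 227 remain).
February has 28 days (227 − 28 = 199 remain).
March has 31 days (199 − 31 = 168 remain).
April has 30 days (168 − 30 = 138 remain).
May has 31 days (138 − 31 = 107 remain).
June has 30 days (107 − 30 = 77 remain).
July has 31 days (77 − 31 = 46 remain).
August has 31 days (46 − 31 = 15 remain).
15 into September → September 15.

2057-09-15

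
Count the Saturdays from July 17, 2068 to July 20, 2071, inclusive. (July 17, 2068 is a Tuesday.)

July 17, 2068 is a Tuesday; the first Saturday on or after it is July 21, 2068 (4 days later).
From July 21, 2068 to July 20, 2071: 163 + 365 + 365 + 201 = 1094 days (rest of 2068, 2069, 2070, to July 20, 2071 in 2071).
1094 ÷ 7 = 156 full weeks with remainder 2, so 156 more Saturdays after the first → 157.

157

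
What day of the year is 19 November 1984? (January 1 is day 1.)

324

Days in months before November: 31 + 29 + 31 + 30 + 31 + 30 + 31 + 31 + 30 + 31 = 305.
Plus 19 days into November → day 324.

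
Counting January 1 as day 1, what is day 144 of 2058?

May 24, 2058

January has 31 days (144 − 31 = 113 remain).
February has 28 days (113 − 28 = 85 remain).
March has 31 days (85 − 31 = 54 remain).
April has 30 days (54 − 30 = 24 remain).
24 into May → May 24.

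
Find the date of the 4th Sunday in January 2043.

January 2043 begins on a Thursday, so the first Sunday is January 4 (3 days later).
The 4th Sunday is 3 weeks later: 4 + 21 = 25.

25 January 2043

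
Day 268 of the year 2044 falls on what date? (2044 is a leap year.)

January has 31 days (268 − 31 = 237 remain).
February has 29 days (237 − 29 = 208 remain).
March has 31 days (208 − 31 = 177 remain).
April has 30 days (177 − 30 = 147 remain).
May has 31 days (147 − 31 = 116 remain).
June has 30 days (116 − 30 = 86 remain).
July has 31 days (86 − 31 = 55 remain).
August has 31 days (55 − 31 = 24 remain).
24 into September → September 24.

24 September 2044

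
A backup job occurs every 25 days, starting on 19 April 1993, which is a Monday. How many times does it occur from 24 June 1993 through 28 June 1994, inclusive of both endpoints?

Occurrences land 25·i days after 19 April 1993 for i = 0, 1, 2, …
24 June 1993 is 66 days after the start; 66 ÷ 25 = 2 remainder 16; since the remainder is 16, round up to i = 3. First occurrence in the window: #4 on 3 July 1993 (3×25 = 75 days in).
28 June 1994 is 435 days after the start; 435 ÷ 25 = 17 remainder 10. Last occurrence in the window: #18 on 18 June 1994.
Occurrences #4 through #18: 15 in total.

15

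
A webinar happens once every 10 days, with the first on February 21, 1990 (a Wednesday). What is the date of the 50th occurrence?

June 26, 1991

The 50th occurrence is 49 intervals after the first: 49 × 10 = 490 days after February 21, 1990.
February has 28 days — 7 days to the end of February leaves 483.
From end of February to end of 1990 is 306 days (177 left).
January has 31 days (146 left).
February has 28 days (118 left).
March has 31 days (87 left).
April has 30 days (57 left).
May has 31 days (26 left).
26 days into June → June 26, 1991.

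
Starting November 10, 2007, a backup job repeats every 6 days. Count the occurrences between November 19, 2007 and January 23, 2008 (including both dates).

11

Occurrences land 6·i days after November 10, 2007 for i = 0, 1, 2, …
November 19, 2007 is 9 days after the start; 9 ÷ 6 = 1 remainder 3; since the remainder is 3, round up to i = 2. First occurrence in the window: #3 on November 22, 2007 (2×6 = 12 days in).
January 23, 2008 is 74 days after the start; 74 ÷ 6 = 12 remainder 2. Last occurrence in the window: #13 on January 21, 2008.
Occurrences #3 through #13: 11 in total.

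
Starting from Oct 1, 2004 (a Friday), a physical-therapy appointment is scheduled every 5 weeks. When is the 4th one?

Jan 14, 2005

The 4th occurrence is 3 intervals after the first: 3 × 35 = 105 days after Oct 1, 2004.
Oct has 31 days — 30 days to the end of Oct leaves 75.
Nov has 30 days (45 left).
Dec has 31 days (14 left).
14 days into Jan → Jan 14, 2005.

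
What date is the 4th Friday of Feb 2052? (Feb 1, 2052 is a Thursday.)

Feb 23, 2052

Feb 2052 begins on a Thursday, so the first Friday is Feb 2 (1 day later).
The 4th Friday is 3 weeks later: 2 + 21 = 23.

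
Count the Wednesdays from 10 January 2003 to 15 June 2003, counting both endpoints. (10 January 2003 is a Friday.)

22

10 January 2003 is a Friday; the first Wednesday on or after it is 15 January 2003 (5 days later).
From 15 January 2003 to 15 June 2003: 16 + 28 + 31 + 30 + 31 + 15 = 151 days (rest of January, February, March, April, May, June).
151 ÷ 7 = 21 full weeks with remainder 4, so 21 more Wednesdays after the first → 22.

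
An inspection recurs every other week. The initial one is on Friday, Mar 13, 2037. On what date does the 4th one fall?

The 4th occurrence is 3 intervals after the first: 3 × 14 = 42 days after Mar 13, 2037.
Mar has 31 days — 18 days to the end of Mar leaves 24.
24 days into Apr → Apr 24, 2037.

Apr 24, 2037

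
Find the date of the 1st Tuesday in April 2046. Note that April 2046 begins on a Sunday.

April 2046 begins on a Sunday, so the first Tuesday is April 3 (2 days later).

2046-04-03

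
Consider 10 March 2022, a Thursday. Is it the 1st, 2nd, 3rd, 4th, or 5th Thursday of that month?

2nd

Day 10 falls in week ⌈10/7⌉ of the month.
Days 1–7 hold the 1st Thursday, 8–14 the 2nd, 15–21 the 3rd, 22–28 the 4th, 29–31 the 5th.
10 is in the range for the 2nd.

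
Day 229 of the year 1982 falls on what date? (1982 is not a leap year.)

January has 31 days (229 − 31 = 198 remain).
February has 28 days (198 − 28 = 170 remain).
March has 31 days (170 − 31 = 139 remain).
April has 30 days (139 − 30 = 109 remain).
May has 31 days (109 − 31 = 78 remain).
June has 30 days (78 − 30 = 48 remain).
July has 31 days (48 − 31 = 17 remain).
17 into August → August 17.

1982-08-17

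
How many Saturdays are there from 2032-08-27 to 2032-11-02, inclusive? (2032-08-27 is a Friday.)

10

2032-08-27 is a Friday; the first Saturday on or after it is 2032-08-28 (1 day later).
From 2032-08-28 to 2032-11-02: 3 + 30 + 31 + 2 = 66 days (rest of August, September, October, November).
66 ÷ 7 = 9 full weeks with remainder 3, so 9 more Saturdays after the first → 10.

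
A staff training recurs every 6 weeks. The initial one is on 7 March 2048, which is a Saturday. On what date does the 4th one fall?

The 4th occurrence is 3 intervals after the first: 3 × 42 = 126 days after 7 March 2048.
March has 31 days — 24 days to the end of March leaves 102.
April has 30 days (72 left).
May has 31 days (41 left).
June has 30 days (11 left).
11 days into July → 11 July 2048.

11 July 2048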